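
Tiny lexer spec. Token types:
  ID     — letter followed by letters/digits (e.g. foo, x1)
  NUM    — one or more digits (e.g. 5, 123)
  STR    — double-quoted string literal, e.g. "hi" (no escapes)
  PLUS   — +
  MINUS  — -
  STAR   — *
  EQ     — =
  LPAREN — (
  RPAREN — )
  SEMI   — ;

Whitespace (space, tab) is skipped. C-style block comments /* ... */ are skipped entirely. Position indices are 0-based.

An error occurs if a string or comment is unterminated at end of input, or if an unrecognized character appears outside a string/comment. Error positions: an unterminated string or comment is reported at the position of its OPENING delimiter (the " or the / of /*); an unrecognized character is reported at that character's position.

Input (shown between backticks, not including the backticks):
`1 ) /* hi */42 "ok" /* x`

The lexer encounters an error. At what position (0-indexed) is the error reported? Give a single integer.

Answer: 20

Derivation:
pos=0: emit NUM '1' (now at pos=1)
pos=2: emit RPAREN ')'
pos=4: enter COMMENT mode (saw '/*')
exit COMMENT mode (now at pos=12)
pos=12: emit NUM '42' (now at pos=14)
pos=15: enter STRING mode
pos=15: emit STR "ok" (now at pos=19)
pos=20: enter COMMENT mode (saw '/*')
pos=20: ERROR — unterminated comment (reached EOF)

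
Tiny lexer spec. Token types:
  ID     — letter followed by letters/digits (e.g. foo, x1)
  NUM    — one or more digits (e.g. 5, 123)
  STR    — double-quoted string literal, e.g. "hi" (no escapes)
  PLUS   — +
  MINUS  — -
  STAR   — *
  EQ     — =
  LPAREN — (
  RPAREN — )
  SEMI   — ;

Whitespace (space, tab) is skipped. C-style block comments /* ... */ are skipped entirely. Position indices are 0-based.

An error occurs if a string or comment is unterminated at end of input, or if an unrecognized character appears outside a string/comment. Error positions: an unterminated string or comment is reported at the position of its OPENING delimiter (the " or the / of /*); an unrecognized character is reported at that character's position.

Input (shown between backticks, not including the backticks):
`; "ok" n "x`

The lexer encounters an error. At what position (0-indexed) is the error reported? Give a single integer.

pos=0: emit SEMI ';'
pos=2: enter STRING mode
pos=2: emit STR "ok" (now at pos=6)
pos=7: emit ID 'n' (now at pos=8)
pos=9: enter STRING mode
pos=9: ERROR — unterminated string

Answer: 9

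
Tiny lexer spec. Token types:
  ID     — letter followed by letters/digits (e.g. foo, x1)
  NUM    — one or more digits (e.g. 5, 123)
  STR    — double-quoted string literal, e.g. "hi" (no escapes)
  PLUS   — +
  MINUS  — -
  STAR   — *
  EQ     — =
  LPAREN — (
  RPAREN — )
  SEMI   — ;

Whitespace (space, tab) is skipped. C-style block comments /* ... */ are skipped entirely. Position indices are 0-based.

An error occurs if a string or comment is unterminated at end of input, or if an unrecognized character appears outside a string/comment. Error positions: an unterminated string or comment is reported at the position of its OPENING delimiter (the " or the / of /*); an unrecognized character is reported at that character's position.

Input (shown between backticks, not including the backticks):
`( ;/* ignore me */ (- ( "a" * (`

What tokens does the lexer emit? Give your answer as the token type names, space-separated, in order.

pos=0: emit LPAREN '('
pos=2: emit SEMI ';'
pos=3: enter COMMENT mode (saw '/*')
exit COMMENT mode (now at pos=18)
pos=19: emit LPAREN '('
pos=20: emit MINUS '-'
pos=22: emit LPAREN '('
pos=24: enter STRING mode
pos=24: emit STR "a" (now at pos=27)
pos=28: emit STAR '*'
pos=30: emit LPAREN '('
DONE. 8 tokens: [LPAREN, SEMI, LPAREN, MINUS, LPAREN, STR, STAR, LPAREN]

Answer: LPAREN SEMI LPAREN MINUS LPAREN STR STAR LPAREN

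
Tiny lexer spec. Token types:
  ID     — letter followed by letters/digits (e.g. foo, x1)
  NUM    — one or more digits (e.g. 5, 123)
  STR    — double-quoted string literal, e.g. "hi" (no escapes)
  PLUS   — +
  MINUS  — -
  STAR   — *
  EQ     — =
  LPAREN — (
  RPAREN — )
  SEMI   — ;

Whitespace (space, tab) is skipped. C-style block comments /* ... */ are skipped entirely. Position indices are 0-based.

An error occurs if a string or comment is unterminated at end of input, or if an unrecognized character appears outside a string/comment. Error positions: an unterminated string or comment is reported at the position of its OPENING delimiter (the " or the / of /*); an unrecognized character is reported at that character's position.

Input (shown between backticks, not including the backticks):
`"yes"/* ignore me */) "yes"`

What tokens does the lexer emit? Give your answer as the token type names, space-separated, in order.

Answer: STR RPAREN STR

Derivation:
pos=0: enter STRING mode
pos=0: emit STR "yes" (now at pos=5)
pos=5: enter COMMENT mode (saw '/*')
exit COMMENT mode (now at pos=20)
pos=20: emit RPAREN ')'
pos=22: enter STRING mode
pos=22: emit STR "yes" (now at pos=27)
DONE. 3 tokens: [STR, RPAREN, STR]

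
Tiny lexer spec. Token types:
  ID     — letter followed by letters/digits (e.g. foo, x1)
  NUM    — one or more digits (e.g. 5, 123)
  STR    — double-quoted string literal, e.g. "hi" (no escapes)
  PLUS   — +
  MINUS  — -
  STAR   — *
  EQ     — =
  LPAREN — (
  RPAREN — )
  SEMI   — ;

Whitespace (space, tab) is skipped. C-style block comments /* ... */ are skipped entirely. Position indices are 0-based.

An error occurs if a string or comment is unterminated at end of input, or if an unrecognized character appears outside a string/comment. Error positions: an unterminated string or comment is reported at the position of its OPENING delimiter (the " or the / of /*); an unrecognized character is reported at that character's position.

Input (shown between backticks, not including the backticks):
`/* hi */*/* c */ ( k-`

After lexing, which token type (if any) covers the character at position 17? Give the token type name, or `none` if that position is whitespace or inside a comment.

Answer: LPAREN

Derivation:
pos=0: enter COMMENT mode (saw '/*')
exit COMMENT mode (now at pos=8)
pos=8: emit STAR '*'
pos=9: enter COMMENT mode (saw '/*')
exit COMMENT mode (now at pos=16)
pos=17: emit LPAREN '('
pos=19: emit ID 'k' (now at pos=20)
pos=20: emit MINUS '-'
DONE. 4 tokens: [STAR, LPAREN, ID, MINUS]
Position 17: char is '(' -> LPAREN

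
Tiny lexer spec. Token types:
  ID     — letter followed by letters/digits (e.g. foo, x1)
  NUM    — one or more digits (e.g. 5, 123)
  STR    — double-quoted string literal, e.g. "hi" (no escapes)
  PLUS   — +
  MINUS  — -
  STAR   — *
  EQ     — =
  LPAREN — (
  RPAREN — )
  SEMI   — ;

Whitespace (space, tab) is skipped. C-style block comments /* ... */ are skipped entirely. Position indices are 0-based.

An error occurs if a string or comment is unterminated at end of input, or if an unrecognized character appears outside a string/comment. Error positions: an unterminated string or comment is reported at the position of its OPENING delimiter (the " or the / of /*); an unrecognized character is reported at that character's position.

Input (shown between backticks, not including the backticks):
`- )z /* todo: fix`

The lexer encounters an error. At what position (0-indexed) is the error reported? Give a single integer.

Answer: 5

Derivation:
pos=0: emit MINUS '-'
pos=2: emit RPAREN ')'
pos=3: emit ID 'z' (now at pos=4)
pos=5: enter COMMENT mode (saw '/*')
pos=5: ERROR — unterminated comment (reached EOF)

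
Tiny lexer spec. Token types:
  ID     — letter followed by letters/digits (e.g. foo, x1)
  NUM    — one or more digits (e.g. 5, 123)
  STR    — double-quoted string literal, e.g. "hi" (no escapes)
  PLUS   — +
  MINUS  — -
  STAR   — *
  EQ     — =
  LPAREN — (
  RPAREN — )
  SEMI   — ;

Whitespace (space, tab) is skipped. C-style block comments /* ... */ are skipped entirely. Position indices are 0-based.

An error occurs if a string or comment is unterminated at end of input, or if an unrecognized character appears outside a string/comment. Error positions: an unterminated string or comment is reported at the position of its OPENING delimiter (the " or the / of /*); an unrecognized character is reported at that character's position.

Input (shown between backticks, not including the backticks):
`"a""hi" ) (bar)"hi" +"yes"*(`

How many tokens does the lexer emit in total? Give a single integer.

pos=0: enter STRING mode
pos=0: emit STR "a" (now at pos=3)
pos=3: enter STRING mode
pos=3: emit STR "hi" (now at pos=7)
pos=8: emit RPAREN ')'
pos=10: emit LPAREN '('
pos=11: emit ID 'bar' (now at pos=14)
pos=14: emit RPAREN ')'
pos=15: enter STRING mode
pos=15: emit STR "hi" (now at pos=19)
pos=20: emit PLUS '+'
pos=21: enter STRING mode
pos=21: emit STR "yes" (now at pos=26)
pos=26: emit STAR '*'
pos=27: emit LPAREN '('
DONE. 11 tokens: [STR, STR, RPAREN, LPAREN, ID, RPAREN, STR, PLUS, STR, STAR, LPAREN]

Answer: 11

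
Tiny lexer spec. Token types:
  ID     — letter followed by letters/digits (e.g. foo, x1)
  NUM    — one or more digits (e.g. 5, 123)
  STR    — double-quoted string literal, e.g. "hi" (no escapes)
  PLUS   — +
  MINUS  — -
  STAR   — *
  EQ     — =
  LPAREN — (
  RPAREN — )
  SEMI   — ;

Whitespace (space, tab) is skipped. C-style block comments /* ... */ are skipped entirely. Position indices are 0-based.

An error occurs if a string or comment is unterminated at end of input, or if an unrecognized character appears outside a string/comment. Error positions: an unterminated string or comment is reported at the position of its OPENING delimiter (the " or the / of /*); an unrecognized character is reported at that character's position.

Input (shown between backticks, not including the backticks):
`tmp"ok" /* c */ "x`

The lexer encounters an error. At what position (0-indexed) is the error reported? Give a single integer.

Answer: 16

Derivation:
pos=0: emit ID 'tmp' (now at pos=3)
pos=3: enter STRING mode
pos=3: emit STR "ok" (now at pos=7)
pos=8: enter COMMENT mode (saw '/*')
exit COMMENT mode (now at pos=15)
pos=16: enter STRING mode
pos=16: ERROR — unterminated string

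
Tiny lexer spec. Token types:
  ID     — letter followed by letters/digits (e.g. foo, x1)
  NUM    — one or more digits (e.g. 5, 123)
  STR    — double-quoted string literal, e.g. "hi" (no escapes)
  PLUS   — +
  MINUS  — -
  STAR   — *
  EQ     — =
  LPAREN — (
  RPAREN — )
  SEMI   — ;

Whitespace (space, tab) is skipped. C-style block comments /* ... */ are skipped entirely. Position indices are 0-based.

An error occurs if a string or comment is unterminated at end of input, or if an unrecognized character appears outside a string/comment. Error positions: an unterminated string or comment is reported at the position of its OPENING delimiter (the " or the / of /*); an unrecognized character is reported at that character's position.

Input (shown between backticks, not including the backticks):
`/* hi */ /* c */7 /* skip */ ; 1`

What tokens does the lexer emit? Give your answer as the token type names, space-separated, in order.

pos=0: enter COMMENT mode (saw '/*')
exit COMMENT mode (now at pos=8)
pos=9: enter COMMENT mode (saw '/*')
exit COMMENT mode (now at pos=16)
pos=16: emit NUM '7' (now at pos=17)
pos=18: enter COMMENT mode (saw '/*')
exit COMMENT mode (now at pos=28)
pos=29: emit SEMI ';'
pos=31: emit NUM '1' (now at pos=32)
DONE. 3 tokens: [NUM, SEMI, NUM]

Answer: NUM SEMI NUM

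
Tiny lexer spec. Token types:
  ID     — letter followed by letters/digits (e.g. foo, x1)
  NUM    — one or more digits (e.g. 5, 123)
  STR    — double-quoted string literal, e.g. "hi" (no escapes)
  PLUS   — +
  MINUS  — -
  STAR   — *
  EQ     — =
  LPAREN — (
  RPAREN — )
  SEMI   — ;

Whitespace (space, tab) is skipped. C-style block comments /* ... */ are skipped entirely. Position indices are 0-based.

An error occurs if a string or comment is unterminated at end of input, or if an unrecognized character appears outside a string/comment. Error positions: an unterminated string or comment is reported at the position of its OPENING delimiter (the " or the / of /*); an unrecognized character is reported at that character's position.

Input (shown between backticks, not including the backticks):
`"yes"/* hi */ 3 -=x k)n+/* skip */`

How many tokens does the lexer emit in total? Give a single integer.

pos=0: enter STRING mode
pos=0: emit STR "yes" (now at pos=5)
pos=5: enter COMMENT mode (saw '/*')
exit COMMENT mode (now at pos=13)
pos=14: emit NUM '3' (now at pos=15)
pos=16: emit MINUS '-'
pos=17: emit EQ '='
pos=18: emit ID 'x' (now at pos=19)
pos=20: emit ID 'k' (now at pos=21)
pos=21: emit RPAREN ')'
pos=22: emit ID 'n' (now at pos=23)
pos=23: emit PLUS '+'
pos=24: enter COMMENT mode (saw '/*')
exit COMMENT mode (now at pos=34)
DONE. 9 tokens: [STR, NUM, MINUS, EQ, ID, ID, RPAREN, ID, PLUS]

Answer: 9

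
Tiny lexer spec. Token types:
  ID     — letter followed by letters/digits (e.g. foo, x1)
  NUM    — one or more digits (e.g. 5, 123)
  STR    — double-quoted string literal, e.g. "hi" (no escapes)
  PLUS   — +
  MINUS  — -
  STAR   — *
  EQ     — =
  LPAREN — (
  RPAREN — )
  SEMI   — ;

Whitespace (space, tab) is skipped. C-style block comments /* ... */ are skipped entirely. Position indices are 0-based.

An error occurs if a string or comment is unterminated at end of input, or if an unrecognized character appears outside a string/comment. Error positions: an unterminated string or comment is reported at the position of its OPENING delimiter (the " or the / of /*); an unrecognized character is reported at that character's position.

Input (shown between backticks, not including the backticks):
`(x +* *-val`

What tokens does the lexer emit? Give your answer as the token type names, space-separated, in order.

Answer: LPAREN ID PLUS STAR STAR MINUS ID

Derivation:
pos=0: emit LPAREN '('
pos=1: emit ID 'x' (now at pos=2)
pos=3: emit PLUS '+'
pos=4: emit STAR '*'
pos=6: emit STAR '*'
pos=7: emit MINUS '-'
pos=8: emit ID 'val' (now at pos=11)
DONE. 7 tokens: [LPAREN, ID, PLUS, STAR, STAR, MINUS, ID]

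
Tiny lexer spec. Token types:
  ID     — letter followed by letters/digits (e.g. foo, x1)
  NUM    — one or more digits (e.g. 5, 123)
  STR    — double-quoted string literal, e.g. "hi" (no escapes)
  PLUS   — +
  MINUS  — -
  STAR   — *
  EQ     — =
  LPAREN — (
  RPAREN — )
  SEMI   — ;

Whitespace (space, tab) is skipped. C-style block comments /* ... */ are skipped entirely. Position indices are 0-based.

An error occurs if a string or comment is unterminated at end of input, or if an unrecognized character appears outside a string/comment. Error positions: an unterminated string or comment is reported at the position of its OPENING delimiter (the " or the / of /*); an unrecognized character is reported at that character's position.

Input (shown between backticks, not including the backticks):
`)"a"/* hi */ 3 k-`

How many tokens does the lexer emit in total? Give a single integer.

Answer: 5

Derivation:
pos=0: emit RPAREN ')'
pos=1: enter STRING mode
pos=1: emit STR "a" (now at pos=4)
pos=4: enter COMMENT mode (saw '/*')
exit COMMENT mode (now at pos=12)
pos=13: emit NUM '3' (now at pos=14)
pos=15: emit ID 'k' (now at pos=16)
pos=16: emit MINUS '-'
DONE. 5 tokens: [RPAREN, STR, NUM, ID, MINUS]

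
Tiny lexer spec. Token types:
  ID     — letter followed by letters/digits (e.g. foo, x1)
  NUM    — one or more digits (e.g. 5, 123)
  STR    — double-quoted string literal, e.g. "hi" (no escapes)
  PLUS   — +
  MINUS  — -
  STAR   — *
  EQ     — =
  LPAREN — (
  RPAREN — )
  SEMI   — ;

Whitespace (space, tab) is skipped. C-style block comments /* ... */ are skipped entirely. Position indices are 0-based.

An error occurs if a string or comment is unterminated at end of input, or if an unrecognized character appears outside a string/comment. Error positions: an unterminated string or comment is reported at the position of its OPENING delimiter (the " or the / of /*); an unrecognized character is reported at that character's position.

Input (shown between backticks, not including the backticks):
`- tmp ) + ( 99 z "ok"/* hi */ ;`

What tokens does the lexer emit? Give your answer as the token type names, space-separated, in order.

pos=0: emit MINUS '-'
pos=2: emit ID 'tmp' (now at pos=5)
pos=6: emit RPAREN ')'
pos=8: emit PLUS '+'
pos=10: emit LPAREN '('
pos=12: emit NUM '99' (now at pos=14)
pos=15: emit ID 'z' (now at pos=16)
pos=17: enter STRING mode
pos=17: emit STR "ok" (now at pos=21)
pos=21: enter COMMENT mode (saw '/*')
exit COMMENT mode (now at pos=29)
pos=30: emit SEMI ';'
DONE. 9 tokens: [MINUS, ID, RPAREN, PLUS, LPAREN, NUM, ID, STR, SEMI]

Answer: MINUS ID RPAREN PLUS LPAREN NUM ID STR SEMI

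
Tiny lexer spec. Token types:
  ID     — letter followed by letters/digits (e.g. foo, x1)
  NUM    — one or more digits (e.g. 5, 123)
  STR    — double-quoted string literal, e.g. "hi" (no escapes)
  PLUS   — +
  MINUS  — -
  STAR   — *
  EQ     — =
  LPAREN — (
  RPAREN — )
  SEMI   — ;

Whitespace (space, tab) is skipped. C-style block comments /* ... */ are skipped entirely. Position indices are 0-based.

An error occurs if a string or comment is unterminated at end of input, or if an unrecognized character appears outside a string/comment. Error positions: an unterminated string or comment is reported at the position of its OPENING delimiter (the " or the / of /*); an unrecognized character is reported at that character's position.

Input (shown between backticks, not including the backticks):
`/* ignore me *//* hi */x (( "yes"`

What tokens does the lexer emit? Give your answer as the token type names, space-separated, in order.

Answer: ID LPAREN LPAREN STR

Derivation:
pos=0: enter COMMENT mode (saw '/*')
exit COMMENT mode (now at pos=15)
pos=15: enter COMMENT mode (saw '/*')
exit COMMENT mode (now at pos=23)
pos=23: emit ID 'x' (now at pos=24)
pos=25: emit LPAREN '('
pos=26: emit LPAREN '('
pos=28: enter STRING mode
pos=28: emit STR "yes" (now at pos=33)
DONE. 4 tokens: [ID, LPAREN, LPAREN, STR]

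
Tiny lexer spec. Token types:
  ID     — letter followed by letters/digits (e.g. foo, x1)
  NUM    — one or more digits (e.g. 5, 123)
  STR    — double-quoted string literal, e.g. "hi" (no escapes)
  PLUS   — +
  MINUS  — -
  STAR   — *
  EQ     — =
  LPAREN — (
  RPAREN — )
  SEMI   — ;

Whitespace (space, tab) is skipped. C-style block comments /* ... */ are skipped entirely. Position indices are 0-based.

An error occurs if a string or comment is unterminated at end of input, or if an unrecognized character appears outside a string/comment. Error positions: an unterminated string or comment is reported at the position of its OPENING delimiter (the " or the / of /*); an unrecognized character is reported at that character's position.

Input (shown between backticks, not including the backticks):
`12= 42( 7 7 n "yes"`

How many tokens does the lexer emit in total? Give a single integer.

pos=0: emit NUM '12' (now at pos=2)
pos=2: emit EQ '='
pos=4: emit NUM '42' (now at pos=6)
pos=6: emit LPAREN '('
pos=8: emit NUM '7' (now at pos=9)
pos=10: emit NUM '7' (now at pos=11)
pos=12: emit ID 'n' (now at pos=13)
pos=14: enter STRING mode
pos=14: emit STR "yes" (now at pos=19)
DONE. 8 tokens: [NUM, EQ, NUM, LPAREN, NUM, NUM, ID, STR]

Answer: 8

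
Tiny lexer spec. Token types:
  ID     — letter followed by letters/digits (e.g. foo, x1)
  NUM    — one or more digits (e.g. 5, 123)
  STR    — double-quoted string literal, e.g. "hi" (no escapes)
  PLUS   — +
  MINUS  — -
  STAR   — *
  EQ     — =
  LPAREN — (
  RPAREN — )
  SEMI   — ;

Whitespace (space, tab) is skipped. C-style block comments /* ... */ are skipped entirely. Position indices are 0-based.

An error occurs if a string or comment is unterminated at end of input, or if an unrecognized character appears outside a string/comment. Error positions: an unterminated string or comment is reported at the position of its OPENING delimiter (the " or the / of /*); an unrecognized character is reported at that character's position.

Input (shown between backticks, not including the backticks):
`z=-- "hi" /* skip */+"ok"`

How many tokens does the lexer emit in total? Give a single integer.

Answer: 7

Derivation:
pos=0: emit ID 'z' (now at pos=1)
pos=1: emit EQ '='
pos=2: emit MINUS '-'
pos=3: emit MINUS '-'
pos=5: enter STRING mode
pos=5: emit STR "hi" (now at pos=9)
pos=10: enter COMMENT mode (saw '/*')
exit COMMENT mode (now at pos=20)
pos=20: emit PLUS '+'
pos=21: enter STRING mode
pos=21: emit STR "ok" (now at pos=25)
DONE. 7 tokens: [ID, EQ, MINUS, MINUS, STR, PLUS, STR]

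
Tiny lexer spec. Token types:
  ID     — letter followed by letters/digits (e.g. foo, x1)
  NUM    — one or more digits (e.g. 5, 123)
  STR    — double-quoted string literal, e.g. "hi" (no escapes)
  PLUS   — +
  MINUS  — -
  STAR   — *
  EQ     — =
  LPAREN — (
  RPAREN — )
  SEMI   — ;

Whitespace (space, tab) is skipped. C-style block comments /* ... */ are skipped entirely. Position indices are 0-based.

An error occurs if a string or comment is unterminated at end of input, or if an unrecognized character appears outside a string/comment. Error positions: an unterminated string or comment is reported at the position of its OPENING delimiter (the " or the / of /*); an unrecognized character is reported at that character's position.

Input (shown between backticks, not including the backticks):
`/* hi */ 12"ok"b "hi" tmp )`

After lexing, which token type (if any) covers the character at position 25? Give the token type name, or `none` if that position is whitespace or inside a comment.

Answer: none

Derivation:
pos=0: enter COMMENT mode (saw '/*')
exit COMMENT mode (now at pos=8)
pos=9: emit NUM '12' (now at pos=11)
pos=11: enter STRING mode
pos=11: emit STR "ok" (now at pos=15)
pos=15: emit ID 'b' (now at pos=16)
pos=17: enter STRING mode
pos=17: emit STR "hi" (now at pos=21)
pos=22: emit ID 'tmp' (now at pos=25)
pos=26: emit RPAREN ')'
DONE. 6 tokens: [NUM, STR, ID, STR, ID, RPAREN]
Position 25: char is ' ' -> none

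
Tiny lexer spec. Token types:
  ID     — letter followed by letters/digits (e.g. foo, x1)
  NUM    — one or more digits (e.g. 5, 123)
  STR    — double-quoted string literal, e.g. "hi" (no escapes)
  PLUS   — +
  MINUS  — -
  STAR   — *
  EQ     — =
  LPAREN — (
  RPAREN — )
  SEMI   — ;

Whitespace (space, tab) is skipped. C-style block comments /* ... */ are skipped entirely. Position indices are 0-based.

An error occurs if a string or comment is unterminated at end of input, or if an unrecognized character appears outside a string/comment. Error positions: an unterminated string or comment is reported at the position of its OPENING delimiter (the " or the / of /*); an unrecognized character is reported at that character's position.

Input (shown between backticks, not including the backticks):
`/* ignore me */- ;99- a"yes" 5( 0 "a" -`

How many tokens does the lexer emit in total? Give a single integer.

pos=0: enter COMMENT mode (saw '/*')
exit COMMENT mode (now at pos=15)
pos=15: emit MINUS '-'
pos=17: emit SEMI ';'
pos=18: emit NUM '99' (now at pos=20)
pos=20: emit MINUS '-'
pos=22: emit ID 'a' (now at pos=23)
pos=23: enter STRING mode
pos=23: emit STR "yes" (now at pos=28)
pos=29: emit NUM '5' (now at pos=30)
pos=30: emit LPAREN '('
pos=32: emit NUM '0' (now at pos=33)
pos=34: enter STRING mode
pos=34: emit STR "a" (now at pos=37)
pos=38: emit MINUS '-'
DONE. 11 tokens: [MINUS, SEMI, NUM, MINUS, ID, STR, NUM, LPAREN, NUM, STR, MINUS]

Answer: 11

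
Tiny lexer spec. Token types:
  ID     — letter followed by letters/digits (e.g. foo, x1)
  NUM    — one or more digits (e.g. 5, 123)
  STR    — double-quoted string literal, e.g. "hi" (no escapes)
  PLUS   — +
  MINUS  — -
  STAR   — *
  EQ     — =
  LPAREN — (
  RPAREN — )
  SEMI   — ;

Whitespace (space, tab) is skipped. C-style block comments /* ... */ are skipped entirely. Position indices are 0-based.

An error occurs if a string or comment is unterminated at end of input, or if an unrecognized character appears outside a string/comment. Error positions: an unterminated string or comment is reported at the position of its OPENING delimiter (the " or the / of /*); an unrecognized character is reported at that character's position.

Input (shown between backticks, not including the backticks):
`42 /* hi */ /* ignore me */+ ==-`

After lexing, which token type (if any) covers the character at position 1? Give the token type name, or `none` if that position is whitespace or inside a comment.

pos=0: emit NUM '42' (now at pos=2)
pos=3: enter COMMENT mode (saw '/*')
exit COMMENT mode (now at pos=11)
pos=12: enter COMMENT mode (saw '/*')
exit COMMENT mode (now at pos=27)
pos=27: emit PLUS '+'
pos=29: emit EQ '='
pos=30: emit EQ '='
pos=31: emit MINUS '-'
DONE. 5 tokens: [NUM, PLUS, EQ, EQ, MINUS]
Position 1: char is '2' -> NUM

Answer: NUM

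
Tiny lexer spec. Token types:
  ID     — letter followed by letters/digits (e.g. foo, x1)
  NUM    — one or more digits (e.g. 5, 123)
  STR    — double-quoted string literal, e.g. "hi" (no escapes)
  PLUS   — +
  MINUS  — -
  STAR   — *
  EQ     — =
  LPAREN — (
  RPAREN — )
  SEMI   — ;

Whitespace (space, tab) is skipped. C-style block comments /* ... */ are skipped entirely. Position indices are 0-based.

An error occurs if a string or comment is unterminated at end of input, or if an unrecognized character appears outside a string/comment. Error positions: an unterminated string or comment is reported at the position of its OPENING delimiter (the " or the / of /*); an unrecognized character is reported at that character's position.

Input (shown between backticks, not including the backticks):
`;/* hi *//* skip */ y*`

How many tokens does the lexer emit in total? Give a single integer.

pos=0: emit SEMI ';'
pos=1: enter COMMENT mode (saw '/*')
exit COMMENT mode (now at pos=9)
pos=9: enter COMMENT mode (saw '/*')
exit COMMENT mode (now at pos=19)
pos=20: emit ID 'y' (now at pos=21)
pos=21: emit STAR '*'
DONE. 3 tokens: [SEMI, ID, STAR]

Answer: 3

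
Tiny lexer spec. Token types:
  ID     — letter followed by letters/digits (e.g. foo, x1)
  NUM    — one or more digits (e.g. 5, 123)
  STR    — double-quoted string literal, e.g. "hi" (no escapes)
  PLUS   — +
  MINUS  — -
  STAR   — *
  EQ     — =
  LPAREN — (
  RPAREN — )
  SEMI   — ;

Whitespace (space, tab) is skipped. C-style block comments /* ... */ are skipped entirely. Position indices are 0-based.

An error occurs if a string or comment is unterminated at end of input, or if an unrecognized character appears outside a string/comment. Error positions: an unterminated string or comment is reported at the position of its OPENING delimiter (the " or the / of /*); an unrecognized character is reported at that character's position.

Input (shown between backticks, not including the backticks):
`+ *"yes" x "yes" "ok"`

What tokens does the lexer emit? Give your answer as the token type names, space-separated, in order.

pos=0: emit PLUS '+'
pos=2: emit STAR '*'
pos=3: enter STRING mode
pos=3: emit STR "yes" (now at pos=8)
pos=9: emit ID 'x' (now at pos=10)
pos=11: enter STRING mode
pos=11: emit STR "yes" (now at pos=16)
pos=17: enter STRING mode
pos=17: emit STR "ok" (now at pos=21)
DONE. 6 tokens: [PLUS, STAR, STR, ID, STR, STR]

Answer: PLUS STAR STR ID STR STR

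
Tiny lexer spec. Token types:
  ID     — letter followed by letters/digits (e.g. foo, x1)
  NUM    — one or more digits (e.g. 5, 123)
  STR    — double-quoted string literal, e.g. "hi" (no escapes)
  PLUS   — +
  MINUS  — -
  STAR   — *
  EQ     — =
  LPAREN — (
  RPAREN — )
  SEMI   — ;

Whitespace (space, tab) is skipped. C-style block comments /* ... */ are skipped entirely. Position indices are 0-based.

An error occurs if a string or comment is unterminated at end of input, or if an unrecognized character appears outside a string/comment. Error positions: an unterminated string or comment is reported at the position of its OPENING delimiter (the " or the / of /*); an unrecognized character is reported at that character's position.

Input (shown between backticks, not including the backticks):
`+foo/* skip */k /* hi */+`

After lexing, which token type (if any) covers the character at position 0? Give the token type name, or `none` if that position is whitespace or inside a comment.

pos=0: emit PLUS '+'
pos=1: emit ID 'foo' (now at pos=4)
pos=4: enter COMMENT mode (saw '/*')
exit COMMENT mode (now at pos=14)
pos=14: emit ID 'k' (now at pos=15)
pos=16: enter COMMENT mode (saw '/*')
exit COMMENT mode (now at pos=24)
pos=24: emit PLUS '+'
DONE. 4 tokens: [PLUS, ID, ID, PLUS]
Position 0: char is '+' -> PLUS

Answer: PLUS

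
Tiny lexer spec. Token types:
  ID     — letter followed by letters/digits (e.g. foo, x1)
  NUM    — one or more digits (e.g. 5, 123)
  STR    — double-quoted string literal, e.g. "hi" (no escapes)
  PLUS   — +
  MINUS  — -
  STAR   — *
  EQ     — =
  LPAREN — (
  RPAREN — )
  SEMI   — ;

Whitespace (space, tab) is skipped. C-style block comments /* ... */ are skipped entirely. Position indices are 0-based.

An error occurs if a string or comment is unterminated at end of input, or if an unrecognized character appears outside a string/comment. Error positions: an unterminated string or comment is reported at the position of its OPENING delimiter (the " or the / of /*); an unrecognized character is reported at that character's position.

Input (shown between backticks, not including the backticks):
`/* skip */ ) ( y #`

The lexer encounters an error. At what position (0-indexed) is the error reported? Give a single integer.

pos=0: enter COMMENT mode (saw '/*')
exit COMMENT mode (now at pos=10)
pos=11: emit RPAREN ')'
pos=13: emit LPAREN '('
pos=15: emit ID 'y' (now at pos=16)
pos=17: ERROR — unrecognized char '#'

Answer: 17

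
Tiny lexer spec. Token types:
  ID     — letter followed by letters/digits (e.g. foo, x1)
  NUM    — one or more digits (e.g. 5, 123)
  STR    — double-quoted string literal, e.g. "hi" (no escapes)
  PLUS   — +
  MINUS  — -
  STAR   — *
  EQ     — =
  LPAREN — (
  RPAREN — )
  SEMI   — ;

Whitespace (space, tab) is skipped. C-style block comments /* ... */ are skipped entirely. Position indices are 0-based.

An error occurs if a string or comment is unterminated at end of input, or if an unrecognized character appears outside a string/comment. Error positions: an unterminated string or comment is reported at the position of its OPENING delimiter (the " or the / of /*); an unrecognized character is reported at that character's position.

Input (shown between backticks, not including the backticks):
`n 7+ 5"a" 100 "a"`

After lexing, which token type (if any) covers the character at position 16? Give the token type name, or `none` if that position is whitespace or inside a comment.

Answer: STR

Derivation:
pos=0: emit ID 'n' (now at pos=1)
pos=2: emit NUM '7' (now at pos=3)
pos=3: emit PLUS '+'
pos=5: emit NUM '5' (now at pos=6)
pos=6: enter STRING mode
pos=6: emit STR "a" (now at pos=9)
pos=10: emit NUM '100' (now at pos=13)
pos=14: enter STRING mode
pos=14: emit STR "a" (now at pos=17)
DONE. 7 tokens: [ID, NUM, PLUS, NUM, STR, NUM, STR]
Position 16: char is '"' -> STR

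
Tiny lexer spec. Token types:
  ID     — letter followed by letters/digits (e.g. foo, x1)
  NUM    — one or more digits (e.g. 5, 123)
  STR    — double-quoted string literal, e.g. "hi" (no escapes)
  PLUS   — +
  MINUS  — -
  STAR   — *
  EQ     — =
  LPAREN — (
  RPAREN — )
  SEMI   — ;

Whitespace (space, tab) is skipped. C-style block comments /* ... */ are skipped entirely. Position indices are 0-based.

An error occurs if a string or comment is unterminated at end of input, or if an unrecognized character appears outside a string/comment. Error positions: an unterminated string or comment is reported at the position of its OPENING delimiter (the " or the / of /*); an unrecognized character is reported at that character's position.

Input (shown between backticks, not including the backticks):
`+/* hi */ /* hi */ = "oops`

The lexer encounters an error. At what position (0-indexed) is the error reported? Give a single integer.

pos=0: emit PLUS '+'
pos=1: enter COMMENT mode (saw '/*')
exit COMMENT mode (now at pos=9)
pos=10: enter COMMENT mode (saw '/*')
exit COMMENT mode (now at pos=18)
pos=19: emit EQ '='
pos=21: enter STRING mode
pos=21: ERROR — unterminated string

Answer: 21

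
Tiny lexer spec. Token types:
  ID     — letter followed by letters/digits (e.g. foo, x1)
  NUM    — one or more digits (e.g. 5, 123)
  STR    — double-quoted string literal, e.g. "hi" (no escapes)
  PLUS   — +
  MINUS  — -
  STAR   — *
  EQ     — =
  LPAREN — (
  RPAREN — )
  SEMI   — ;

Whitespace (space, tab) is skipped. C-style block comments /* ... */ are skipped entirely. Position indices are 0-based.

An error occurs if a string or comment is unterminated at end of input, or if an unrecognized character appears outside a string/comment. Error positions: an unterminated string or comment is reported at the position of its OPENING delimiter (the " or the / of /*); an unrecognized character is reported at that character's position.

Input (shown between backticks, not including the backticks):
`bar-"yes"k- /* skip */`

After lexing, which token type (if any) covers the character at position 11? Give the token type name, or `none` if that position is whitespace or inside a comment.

Answer: none

Derivation:
pos=0: emit ID 'bar' (now at pos=3)
pos=3: emit MINUS '-'
pos=4: enter STRING mode
pos=4: emit STR "yes" (now at pos=9)
pos=9: emit ID 'k' (now at pos=10)
pos=10: emit MINUS '-'
pos=12: enter COMMENT mode (saw '/*')
exit COMMENT mode (now at pos=22)
DONE. 5 tokens: [ID, MINUS, STR, ID, MINUS]
Position 11: char is ' ' -> none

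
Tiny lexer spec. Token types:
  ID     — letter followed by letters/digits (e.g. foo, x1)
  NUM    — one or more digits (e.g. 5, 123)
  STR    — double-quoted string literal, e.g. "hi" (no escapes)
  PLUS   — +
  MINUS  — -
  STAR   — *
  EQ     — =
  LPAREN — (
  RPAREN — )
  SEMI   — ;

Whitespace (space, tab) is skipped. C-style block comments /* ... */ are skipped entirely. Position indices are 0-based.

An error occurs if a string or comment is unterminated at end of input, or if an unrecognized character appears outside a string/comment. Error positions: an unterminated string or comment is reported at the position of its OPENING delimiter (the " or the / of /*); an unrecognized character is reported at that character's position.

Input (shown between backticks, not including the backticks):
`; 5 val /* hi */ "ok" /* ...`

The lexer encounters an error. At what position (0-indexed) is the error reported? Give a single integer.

Answer: 22

Derivation:
pos=0: emit SEMI ';'
pos=2: emit NUM '5' (now at pos=3)
pos=4: emit ID 'val' (now at pos=7)
pos=8: enter COMMENT mode (saw '/*')
exit COMMENT mode (now at pos=16)
pos=17: enter STRING mode
pos=17: emit STR "ok" (now at pos=21)
pos=22: enter COMMENT mode (saw '/*')
pos=22: ERROR — unterminated comment (reached EOF)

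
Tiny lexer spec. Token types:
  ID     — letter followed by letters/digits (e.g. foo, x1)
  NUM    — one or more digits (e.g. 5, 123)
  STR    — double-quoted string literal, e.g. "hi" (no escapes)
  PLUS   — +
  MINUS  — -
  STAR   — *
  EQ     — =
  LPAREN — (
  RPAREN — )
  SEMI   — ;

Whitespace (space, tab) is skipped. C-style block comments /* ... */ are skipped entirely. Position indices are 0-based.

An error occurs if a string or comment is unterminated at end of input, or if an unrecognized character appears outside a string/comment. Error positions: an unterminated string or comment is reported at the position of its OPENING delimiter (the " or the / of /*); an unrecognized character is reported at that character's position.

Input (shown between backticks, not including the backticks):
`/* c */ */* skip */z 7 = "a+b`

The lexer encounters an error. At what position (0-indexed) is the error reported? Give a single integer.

pos=0: enter COMMENT mode (saw '/*')
exit COMMENT mode (now at pos=7)
pos=8: emit STAR '*'
pos=9: enter COMMENT mode (saw '/*')
exit COMMENT mode (now at pos=19)
pos=19: emit ID 'z' (now at pos=20)
pos=21: emit NUM '7' (now at pos=22)
pos=23: emit EQ '='
pos=25: enter STRING mode
pos=25: ERROR — unterminated string

Answer: 25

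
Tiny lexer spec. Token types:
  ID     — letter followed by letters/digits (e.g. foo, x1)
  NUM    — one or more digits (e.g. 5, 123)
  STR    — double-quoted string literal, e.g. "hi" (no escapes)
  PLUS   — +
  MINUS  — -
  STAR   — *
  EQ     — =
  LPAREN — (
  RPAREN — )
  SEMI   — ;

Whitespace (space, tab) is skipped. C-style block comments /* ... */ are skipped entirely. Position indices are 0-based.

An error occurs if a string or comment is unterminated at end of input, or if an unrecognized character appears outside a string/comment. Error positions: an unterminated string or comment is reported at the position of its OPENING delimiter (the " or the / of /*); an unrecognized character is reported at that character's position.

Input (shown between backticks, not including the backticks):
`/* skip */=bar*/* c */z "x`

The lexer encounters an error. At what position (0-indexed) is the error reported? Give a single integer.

pos=0: enter COMMENT mode (saw '/*')
exit COMMENT mode (now at pos=10)
pos=10: emit EQ '='
pos=11: emit ID 'bar' (now at pos=14)
pos=14: emit STAR '*'
pos=15: enter COMMENT mode (saw '/*')
exit COMMENT mode (now at pos=22)
pos=22: emit ID 'z' (now at pos=23)
pos=24: enter STRING mode
pos=24: ERROR — unterminated string

Answer: 24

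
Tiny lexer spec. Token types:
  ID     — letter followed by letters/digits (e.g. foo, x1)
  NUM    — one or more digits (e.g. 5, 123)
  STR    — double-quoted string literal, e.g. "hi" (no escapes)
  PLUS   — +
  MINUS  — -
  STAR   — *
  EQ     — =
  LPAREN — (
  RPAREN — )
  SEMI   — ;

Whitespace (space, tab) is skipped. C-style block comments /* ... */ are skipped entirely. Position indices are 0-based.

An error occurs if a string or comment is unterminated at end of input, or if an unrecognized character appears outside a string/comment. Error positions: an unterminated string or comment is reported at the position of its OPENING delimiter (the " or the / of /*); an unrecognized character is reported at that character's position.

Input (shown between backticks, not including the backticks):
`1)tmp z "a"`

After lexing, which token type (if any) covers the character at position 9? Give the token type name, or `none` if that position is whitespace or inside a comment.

pos=0: emit NUM '1' (now at pos=1)
pos=1: emit RPAREN ')'
pos=2: emit ID 'tmp' (now at pos=5)
pos=6: emit ID 'z' (now at pos=7)
pos=8: enter STRING mode
pos=8: emit STR "a" (now at pos=11)
DONE. 5 tokens: [NUM, RPAREN, ID, ID, STR]
Position 9: char is 'a' -> STR

Answer: STR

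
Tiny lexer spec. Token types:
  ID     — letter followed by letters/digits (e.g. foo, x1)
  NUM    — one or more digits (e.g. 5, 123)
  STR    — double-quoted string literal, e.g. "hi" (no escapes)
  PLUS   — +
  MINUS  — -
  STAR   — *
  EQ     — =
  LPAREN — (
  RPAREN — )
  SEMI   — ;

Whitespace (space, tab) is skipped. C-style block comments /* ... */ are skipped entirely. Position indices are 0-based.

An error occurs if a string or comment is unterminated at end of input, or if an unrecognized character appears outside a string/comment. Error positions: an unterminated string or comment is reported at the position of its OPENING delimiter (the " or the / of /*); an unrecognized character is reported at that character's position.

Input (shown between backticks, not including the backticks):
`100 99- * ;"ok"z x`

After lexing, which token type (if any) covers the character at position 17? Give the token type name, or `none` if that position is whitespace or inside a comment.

Answer: ID

Derivation:
pos=0: emit NUM '100' (now at pos=3)
pos=4: emit NUM '99' (now at pos=6)
pos=6: emit MINUS '-'
pos=8: emit STAR '*'
pos=10: emit SEMI ';'
pos=11: enter STRING mode
pos=11: emit STR "ok" (now at pos=15)
pos=15: emit ID 'z' (now at pos=16)
pos=17: emit ID 'x' (now at pos=18)
DONE. 8 tokens: [NUM, NUM, MINUS, STAR, SEMI, STR, ID, ID]
Position 17: char is 'x' -> ID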